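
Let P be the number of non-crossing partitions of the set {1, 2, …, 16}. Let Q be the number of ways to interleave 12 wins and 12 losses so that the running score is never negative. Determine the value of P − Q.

35149658

The non-crossing partitions of [16] form a lattice of size C_16. So P = C_16 = 35357670.
Ballot sequences with n votes each where one side never trails are Dyck words, counted by C_n; here n = 12. So Q = C_12 = 208012.
P − Q = 35357670 − 208012 = 35149658.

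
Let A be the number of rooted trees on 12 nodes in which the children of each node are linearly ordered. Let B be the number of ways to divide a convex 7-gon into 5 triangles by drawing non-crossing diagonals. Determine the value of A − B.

Rooted ordered (plane) trees on m nodes have m−1 edges and are counted by C_{m−1}; m = 12 gives C_11. So A = C_11 = 58786.
The number of triangulations of a 7-gon is the Catalan number C_5 (index = sides − 2). So B = C_5 = 42.
A − B = 58786 − 42 = 58744.

58744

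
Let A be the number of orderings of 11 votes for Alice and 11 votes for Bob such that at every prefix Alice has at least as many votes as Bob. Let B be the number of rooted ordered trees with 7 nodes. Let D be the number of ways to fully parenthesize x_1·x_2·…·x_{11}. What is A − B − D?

Reading a vote for the leader as '(' and for the other as ')' turns such a sequence into a balanced string of 11 pairs, so the count is C_11. So A = C_11 = 58786.
A rooted plane tree on 7 nodes has 6 edges, and such trees are counted by C_6. So B = C_6 = 132.
Parenthesizations of m factors correspond to full binary trees with m leaves, counted by C_{m−1}; m = 11 gives C_10. So D = C_10 = 16796.
A − B − D = 58786 − 132 − 16796 = 41858.

41858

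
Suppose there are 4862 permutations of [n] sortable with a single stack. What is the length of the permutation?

9

Stack-sortable permutations of [n] are counted by C_n. The Catalan number equal to 4862 is C_9.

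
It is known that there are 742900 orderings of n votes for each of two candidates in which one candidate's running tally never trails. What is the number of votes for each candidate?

Such ballot sequences with n votes each are counted by C_n. Since C_13 = 742900, the index is 13.

13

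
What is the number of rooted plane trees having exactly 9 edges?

A rooted plane tree with 9 edges has 10 nodes, and the count is C_9.
C_9 = 4862.

4862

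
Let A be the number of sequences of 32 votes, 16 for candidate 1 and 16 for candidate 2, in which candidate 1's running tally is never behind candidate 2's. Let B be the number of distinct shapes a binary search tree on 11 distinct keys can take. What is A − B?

35298884

Ballot sequences with n votes each where one side never trails are Dyck words, counted by C_n; here n = 16. So A = C_16 = 35357670.
Binary trees (left/right distinguished) on n nodes are counted by C_n; here n = 11. So B = C_11 = 58786.
A − B = 35357670 − 58786 = 35298884.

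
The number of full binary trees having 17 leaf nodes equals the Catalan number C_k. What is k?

A full binary tree with L leaves has L−1 internal nodes and is counted by C_{L−1}; L = 17 gives C_16.

16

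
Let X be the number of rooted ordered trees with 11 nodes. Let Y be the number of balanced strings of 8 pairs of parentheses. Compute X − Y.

A rooted plane tree on 11 nodes has 10 edges, and such trees are counted by C_10. So X = C_10 = 16796.
With 8 pairs the number of balanced bracket strings is the Catalan number C_8. So Y = C_8 = 1430.
X − Y = 16796 − 1430 = 15366.

15366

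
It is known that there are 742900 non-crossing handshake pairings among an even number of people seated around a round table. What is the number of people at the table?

Non-crossing handshake pairings of 2n people are counted by C_n; 742900 = C_13.
So n = 13, and there are 2n = 26 people.

26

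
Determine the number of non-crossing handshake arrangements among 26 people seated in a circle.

742900

Non-crossing handshake pairings of 2n people are counted by C_n; 26 people gives n = 13.
C_13 = C(26,13)/14 = 10400600/14 = 742900.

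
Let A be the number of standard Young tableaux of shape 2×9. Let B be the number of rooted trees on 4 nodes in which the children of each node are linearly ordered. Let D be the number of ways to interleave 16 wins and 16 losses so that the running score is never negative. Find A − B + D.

By the hook-length formula (or a Dyck-path bijection), SYT of shape 2×9 number C_9. So A = C_9 = 4862.
A rooted plane tree on 4 nodes has 3 edges, and such trees are counted by C_3. So B = C_3 = 5.
Ballot sequences with n votes each where one side never trails are Dyck words, counted by C_n; here n = 16. So D = C_16 = 35357670.
A − B + D = 4862 − 5 + 35357670 = 35362527.

35362527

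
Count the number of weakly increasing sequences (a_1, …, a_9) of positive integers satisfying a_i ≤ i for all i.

Such sub-staircase sequences of length n are counted by C_n; here n = 9.
C_9 = C(18,9)/10 = 48620/10 = 4862.

4862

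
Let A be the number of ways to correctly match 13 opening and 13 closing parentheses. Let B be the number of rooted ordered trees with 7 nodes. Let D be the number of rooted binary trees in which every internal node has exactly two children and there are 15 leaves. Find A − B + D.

Balanced strings of n pairs of brackets are counted by C_n; here n = 13. So A = C_13 = 742900.
Rooted ordered (plane) trees on m nodes have m−1 edges and are counted by C_{m−1}; m = 7 gives C_6. So B = C_6 = 132.
A full binary tree with L leaves has L−1 internal nodes and is counted by C_{L−1}; L = 15 gives C_14. So D = C_14 = 2674440.
A − B + D = 742900 − 132 + 2674440 = 3417208.

3417208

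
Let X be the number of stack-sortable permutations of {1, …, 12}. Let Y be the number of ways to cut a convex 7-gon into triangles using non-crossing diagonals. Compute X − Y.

By Knuth's characterisation, the stack-sortable permutations of length 12 are the 231-avoiders, numbering C_12. So X = C_12 = 208012.
A convex 7-gon is triangulated into 5 triangles, and the number of such triangulations is the Catalan number C_{7−2} = C_5. So Y = C_5 = 42.
X − Y = 208012 − 42 = 207970.

207970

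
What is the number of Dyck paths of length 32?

35357670

A Dyck path with 16 up-steps and 16 down-steps has semilength 16, so there are C_16 of them.
C_16 = C(32,16)/17 = 601080390/17 = 35357670.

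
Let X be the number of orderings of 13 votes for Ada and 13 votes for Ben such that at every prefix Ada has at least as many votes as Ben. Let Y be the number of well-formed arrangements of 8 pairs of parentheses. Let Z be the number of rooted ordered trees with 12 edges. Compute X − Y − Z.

Ballot sequences with n votes each where one side never trails are Dyck words, counted by C_n; here n = 13. So X = C_13 = 742900.
A balanced arrangement of 8 bracket pairs is a Dyck word of semilength 8, so the count is C_8. So Y = C_8 = 1430.
A rooted plane tree with 12 edges has 13 nodes, and the count is C_12. So Z = C_12 = 208012.
X − Y − Z = 742900 − 1430 − 208012 = 533458.

533458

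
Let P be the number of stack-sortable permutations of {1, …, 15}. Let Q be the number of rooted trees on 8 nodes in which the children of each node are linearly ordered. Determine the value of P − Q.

By Knuth's characterisation, the stack-sortable permutations of length 15 are the 231-avoiders, numbering C_15. So P = C_15 = 9694845.
A rooted plane tree on 8 nodes has 7 edges, and such trees are counted by C_7. So Q = C_7 = 429.
P − Q = 9694845 − 429 = 9694416.

9694416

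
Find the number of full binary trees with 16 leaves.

9694845

A full binary tree with L leaves has L−1 internal nodes and is counted by C_{L−1}; L = 16 gives C_15.
C_15 = C(30,15)/16 = 155117520/16 = 9694845.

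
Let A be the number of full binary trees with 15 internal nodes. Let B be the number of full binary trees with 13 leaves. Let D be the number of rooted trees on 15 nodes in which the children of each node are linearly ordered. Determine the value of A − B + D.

Full binary trees with n internal nodes are counted by C_n; here n = 15. So A = C_15 = 9694845.
Full binary trees with 13 leaves have 13−1 = 12 internal nodes, so there are C_12 of them. So B = C_12 = 208012.
A rooted plane tree on 15 nodes has 14 edges, and such trees are counted by C_14. So D = C_14 = 2674440.
A − B + D = 9694845 − 208012 + 2674440 = 12161273.

12161273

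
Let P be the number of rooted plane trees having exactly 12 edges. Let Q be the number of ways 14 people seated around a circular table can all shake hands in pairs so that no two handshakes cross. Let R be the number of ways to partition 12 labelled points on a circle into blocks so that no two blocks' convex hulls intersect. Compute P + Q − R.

429

A rooted plane tree with 12 edges has 13 nodes, and the count is C_12. So P = C_12 = 208012.
With 14 = 2·7 people, non-crossing handshake pairings are non-crossing perfect matchings on a circle, counted by C_7. So Q = C_7 = 429.
The non-crossing partitions of [12] form a lattice of size C_12. So R = C_12 = 208012.
P + Q − R = 208012 + 429 − 208012 = 429.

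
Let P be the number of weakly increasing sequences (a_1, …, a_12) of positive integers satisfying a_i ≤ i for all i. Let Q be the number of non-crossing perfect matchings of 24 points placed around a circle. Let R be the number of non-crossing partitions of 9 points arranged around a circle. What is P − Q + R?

4862

Weakly increasing sequences with a_i ≤ i biject with Dyck paths of semilength 12, so there are C_12. So P = C_12 = 208012.
Non-crossing perfect matchings of 2n points on a circle are counted by C_n; with 24 points, n = 12. So Q = C_12 = 208012.
The non-crossing partitions of [9] form a lattice of size C_9. So R = C_9 = 4862.
P − Q + R = 208012 − 208012 + 4862 = 4862.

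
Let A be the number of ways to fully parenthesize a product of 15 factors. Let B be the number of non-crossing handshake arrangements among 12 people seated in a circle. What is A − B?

2674308

Parenthesizations of m factors correspond to full binary trees with m leaves, counted by C_{m−1}; m = 15 gives C_14. So A = C_14 = 2674440.
Non-crossing handshake pairings of 2n people are counted by C_n; 12 people gives n = 6. So B = C_6 = 132.
A − B = 2674440 − 132 = 2674308.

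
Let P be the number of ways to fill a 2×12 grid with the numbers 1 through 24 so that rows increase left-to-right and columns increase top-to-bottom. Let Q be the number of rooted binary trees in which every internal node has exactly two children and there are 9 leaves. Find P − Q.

By the hook-length formula (or a Dyck-path bijection), SYT of shape 2×12 number C_12. So P = C_12 = 208012.
Full binary trees with 9 leaves have 9−1 = 8 internal nodes, so there are C_8 of them. So Q = C_8 = 1430.
P − Q = 208012 − 1430 = 206582.

206582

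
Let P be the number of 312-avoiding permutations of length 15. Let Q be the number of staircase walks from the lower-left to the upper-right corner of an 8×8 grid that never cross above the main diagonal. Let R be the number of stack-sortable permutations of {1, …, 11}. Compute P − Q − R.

9634629

For any fixed pattern of length 3, the pattern-avoiding permutations of [15] number C_15. So P = C_15 = 9694845.
Sub-diagonal monotone paths from (0,0) to (8,8) biject with Dyck paths of semilength 8, giving C_8. So Q = C_8 = 1430.
By Knuth's characterisation, the stack-sortable permutations of length 11 are the 231-avoiders, numbering C_11. So R = C_11 = 58786.
P − Q − R = 9694845 − 1430 − 58786 = 9634629.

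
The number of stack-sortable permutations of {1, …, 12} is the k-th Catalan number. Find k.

12

Stack-sortable permutations are exactly the 231-avoiding ones, counted by C_n; here n = 12.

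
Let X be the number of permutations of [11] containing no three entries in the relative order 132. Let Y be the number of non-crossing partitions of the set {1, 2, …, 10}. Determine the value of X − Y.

41990

For any fixed pattern of length 3, the pattern-avoiding permutations of [11] number C_11. So X = C_11 = 58786.
Non-crossing partitions of an n-element set are counted by C_n; here n = 10. So Y = C_10 = 16796.
X − Y = 58786 − 16796 = 41990.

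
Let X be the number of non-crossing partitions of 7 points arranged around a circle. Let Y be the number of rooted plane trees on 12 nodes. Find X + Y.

59215

Non-crossing partitions of an n-element set are counted by C_n; here n = 7. So X = C_7 = 429.
A rooted plane tree on 12 nodes has 11 edges, and such trees are counted by C_11. So Y = C_11 = 58786.
X + Y = 429 + 58786 = 59215.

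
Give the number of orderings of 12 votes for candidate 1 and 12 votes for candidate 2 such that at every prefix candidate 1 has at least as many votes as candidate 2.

Ballot sequences with n votes each where one side never trails are Dyck words, counted by C_n; here n = 12.
C_12 = 208012.

208012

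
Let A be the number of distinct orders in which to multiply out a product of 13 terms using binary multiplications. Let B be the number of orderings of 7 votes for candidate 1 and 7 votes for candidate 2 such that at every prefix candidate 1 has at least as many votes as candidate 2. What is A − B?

Parenthesizations of m factors correspond to full binary trees with m leaves, counted by C_{m−1}; m = 13 gives C_12. So A = C_12 = 208012.
Reading a vote for the leader as '(' and for the other as ')' turns such a sequence into a balanced string of 7 pairs, so the count is C_7. So B = C_7 = 429.
A − B = 208012 − 429 = 207583.

207583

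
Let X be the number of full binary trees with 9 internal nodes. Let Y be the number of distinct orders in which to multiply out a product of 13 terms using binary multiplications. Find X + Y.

212874

The number of full binary trees on 9 internal nodes is the Catalan number C_9. So X = C_9 = 4862.
Bracketing 13 factors into binary products is counted by C_{13−1} = C_12. So Y = C_12 = 208012.
X + Y = 4862 + 208012 = 212874.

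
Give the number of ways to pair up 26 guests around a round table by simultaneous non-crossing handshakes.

742900

With 26 = 2·13 people, non-crossing handshake pairings are non-crossing perfect matchings on a circle, counted by C_13.
C_13 = C(26,13)/14 = 10400600/14 = 742900.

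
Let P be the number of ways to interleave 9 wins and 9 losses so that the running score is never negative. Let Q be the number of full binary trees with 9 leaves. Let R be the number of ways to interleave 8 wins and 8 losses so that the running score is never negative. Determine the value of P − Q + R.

4862

Reading a vote for the leader as '(' and for the other as ')' turns such a sequence into a balanced string of 9 pairs, so the count is C_9. So P = C_9 = 4862.
A full binary tree with L leaves has L−1 internal nodes and is counted by C_{L−1}; L = 9 gives C_8. So Q = C_8 = 1430.
Reading a vote for the leader as '(' and for the other as ')' turns such a sequence into a balanced string of 8 pairs, so the count is C_8. So R = C_8 = 1430.
P − Q + R = 4862 − 1430 + 1430 = 4862.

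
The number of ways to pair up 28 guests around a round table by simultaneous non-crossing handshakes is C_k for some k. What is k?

With 28 = 2·14 people, non-crossing handshake pairings are non-crossing perfect matchings on a circle, counted by C_14.

14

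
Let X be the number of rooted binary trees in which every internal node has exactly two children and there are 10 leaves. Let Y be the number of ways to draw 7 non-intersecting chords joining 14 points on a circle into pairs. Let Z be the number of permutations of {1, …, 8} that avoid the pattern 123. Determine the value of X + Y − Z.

3861

Full binary trees with 10 leaves have 10−1 = 9 internal nodes, so there are C_9 of them. So X = C_9 = 4862.
Pairing 14 circle points by 7 non-crossing chords gives C_7 matchings. So Y = C_7 = 429.
Permutations of [n] avoiding any single length-3 pattern are counted by C_n; here n = 8. So Z = C_8 = 1430.
X + Y − Z = 4862 + 429 − 1430 = 3861.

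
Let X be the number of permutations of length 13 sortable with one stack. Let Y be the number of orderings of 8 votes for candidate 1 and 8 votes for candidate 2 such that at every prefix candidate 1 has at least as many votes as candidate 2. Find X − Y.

By Knuth's characterisation, the stack-sortable permutations of length 13 are the 231-avoiders, numbering C_13. So X = C_13 = 742900.
Reading a vote for the leader as '(' and for the other as ')' turns such a sequence into a balanced string of 8 pairs, so the count is C_8. So Y = C_8 = 1430.
X − Y = 742900 − 1430 = 741470.

741470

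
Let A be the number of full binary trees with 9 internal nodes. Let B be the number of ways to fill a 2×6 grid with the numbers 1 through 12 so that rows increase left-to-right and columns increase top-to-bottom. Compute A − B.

The number of full binary trees on 9 internal nodes is the Catalan number C_9. So A = C_9 = 4862.
Standard Young tableaux of shape 2×n are counted by C_n; here n = 6. So B = C_6 = 132.
A − B = 4862 − 132 = 4730.

4730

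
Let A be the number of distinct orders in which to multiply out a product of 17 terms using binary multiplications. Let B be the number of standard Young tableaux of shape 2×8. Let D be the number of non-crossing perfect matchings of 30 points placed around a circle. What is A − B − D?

Bracketing 17 factors into binary products is counted by C_{17−1} = C_16. So A = C_16 = 35357670.
By the hook-length formula (or a Dyck-path bijection), SYT of shape 2×8 number C_8. So B = C_8 = 1430.
Non-crossing perfect matchings of 2n points on a circle are counted by C_n; with 30 points, n = 15. So D = C_15 = 9694845.
A − B − D = 35357670 − 1430 − 9694845 = 25661395.

25661395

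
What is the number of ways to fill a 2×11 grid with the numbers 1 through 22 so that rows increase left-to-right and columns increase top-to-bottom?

By the hook-length formula (or a Dyck-path bijection), SYT of shape 2×11 number C_11.
C_11 = C(22,11)/12 = 705432/12 = 58786.

58786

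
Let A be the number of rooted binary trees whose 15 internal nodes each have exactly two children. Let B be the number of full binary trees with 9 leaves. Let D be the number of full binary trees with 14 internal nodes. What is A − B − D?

Full binary trees with n internal nodes are counted by C_n; here n = 15. So A = C_15 = 9694845.
Full binary trees with 9 leaves have 9−1 = 8 internal nodes, so there are C_8 of them. So B = C_8 = 1430.
Full binary trees with n internal nodes are counted by C_n; here n = 14. So D = C_14 = 2674440.
A − B − D = 9694845 − 1430 − 2674440 = 7018975.

7018975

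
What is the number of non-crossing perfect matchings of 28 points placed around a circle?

Non-crossing perfect matchings of 2n points on a circle are counted by C_n; with 28 points, n = 14.
C_14 = C(28,14)/15 = 40116600/15 = 2674440.

2674440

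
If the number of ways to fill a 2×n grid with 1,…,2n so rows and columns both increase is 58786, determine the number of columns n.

11

Standard Young tableaux of shape 2×n are counted by C_n; 58786 = C_11.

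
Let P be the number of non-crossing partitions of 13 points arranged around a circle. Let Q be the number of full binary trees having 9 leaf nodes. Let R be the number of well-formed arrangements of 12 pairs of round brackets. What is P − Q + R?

949482

The non-crossing partitions of [13] form a lattice of size C_13. So P = C_13 = 742900.
Full binary trees with 9 leaves have 9−1 = 8 internal nodes, so there are C_8 of them. So Q = C_8 = 1430.
With 12 pairs the number of balanced bracket strings is the Catalan number C_12. So R = C_12 = 208012.
P − Q + R = 742900 − 1430 + 208012 = 949482.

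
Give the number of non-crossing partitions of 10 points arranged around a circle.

16796

The non-crossing partitions of [10] form a lattice of size C_10.
C_10 = C(20,10)/11 = 184756/11 = 16796.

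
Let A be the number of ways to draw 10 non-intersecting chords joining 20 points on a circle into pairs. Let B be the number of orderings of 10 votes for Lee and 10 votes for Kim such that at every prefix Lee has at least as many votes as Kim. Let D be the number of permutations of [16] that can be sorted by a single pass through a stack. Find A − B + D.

Non-crossing perfect matchings of 2n points on a circle are counted by C_n; with 20 points, n = 10. So A = C_10 = 16796.
Ballot sequences with n votes each where one side never trails are Dyck words, counted by C_n; here n = 10. So B = C_10 = 16796.
By Knuth's characterisation, the stack-sortable permutations of length 16 are the 231-avoiders, numbering C_16. So D = C_16 = 35357670.
A − B + D = 16796 − 16796 + 35357670 = 35357670.

35357670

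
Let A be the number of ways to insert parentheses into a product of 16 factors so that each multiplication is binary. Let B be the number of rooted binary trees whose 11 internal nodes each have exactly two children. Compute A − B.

Bracketing 16 factors into binary products is counted by C_{16−1} = C_15. So A = C_15 = 9694845.
The number of full binary trees on 11 internal nodes is the Catalan number C_11. So B = C_11 = 58786.
A − B = 9694845 − 58786 = 9636059.

9636059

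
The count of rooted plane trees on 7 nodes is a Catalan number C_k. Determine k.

A rooted plane tree on 7 nodes has 6 edges, and such trees are counted by C_6.

6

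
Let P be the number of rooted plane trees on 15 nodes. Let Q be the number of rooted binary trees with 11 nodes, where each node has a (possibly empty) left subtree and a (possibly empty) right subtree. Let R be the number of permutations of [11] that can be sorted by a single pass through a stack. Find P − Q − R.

2556868

Rooted ordered (plane) trees on m nodes have m−1 edges and are counted by C_{m−1}; m = 15 gives C_14. So P = C_14 = 2674440.
Binary trees (left/right distinguished) on n nodes are counted by C_n; here n = 11. So Q = C_11 = 58786.
By Knuth's characterisation, the stack-sortable permutations of length 11 are the 231-avoiders, numbering C_11. So R = C_11 = 58786.
P − Q − R = 2674440 − 58786 − 58786 = 2556868.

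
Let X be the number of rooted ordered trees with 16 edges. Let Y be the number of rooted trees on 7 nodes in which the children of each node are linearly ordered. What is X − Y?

Rooted ordered trees with n edges are counted by C_n; here n = 16. So X = C_16 = 35357670.
Rooted ordered (plane) trees on m nodes have m−1 edges and are counted by C_{m−1}; m = 7 gives C_6. So Y = C_6 = 132.
X − Y = 35357670 − 132 = 35357538.

35357538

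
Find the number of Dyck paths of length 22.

58786

Dyck paths of semilength n (length 2n) are counted by C_n; here n = 11.
C_11 = C(22,11)/12 = 705432/12 = 58786.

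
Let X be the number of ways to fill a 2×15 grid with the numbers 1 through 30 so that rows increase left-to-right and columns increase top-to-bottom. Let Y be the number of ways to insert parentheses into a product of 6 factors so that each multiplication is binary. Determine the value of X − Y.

9694803

By the hook-length formula (or a Dyck-path bijection), SYT of shape 2×15 number C_15. So X = C_15 = 9694845.
Parenthesizations of m factors correspond to full binary trees with m leaves, counted by C_{m−1}; m = 6 gives C_5. So Y = C_5 = 42.
X − Y = 9694845 − 42 = 9694803.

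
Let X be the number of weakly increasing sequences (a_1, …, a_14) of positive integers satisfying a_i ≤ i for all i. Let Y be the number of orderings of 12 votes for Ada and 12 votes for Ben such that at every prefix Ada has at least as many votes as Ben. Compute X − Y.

2466428

Such sub-staircase sequences of length n are counted by C_n; here n = 14. So X = C_14 = 2674440.
Reading a vote for the leader as '(' and for the other as ')' turns such a sequence into a balanced string of 12 pairs, so the count is C_12. So Y = C_12 = 208012.
X − Y = 2674440 − 208012 = 2466428.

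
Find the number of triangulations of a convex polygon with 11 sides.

The number of triangulations of an 11-gon is the Catalan number C_9 (index = sides − 2).
C_9 = C(18,9)/10 = 48620/10 = 4862.

4862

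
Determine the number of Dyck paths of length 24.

208012

A Dyck path with 12 up-steps and 12 down-steps has semilength 12, so there are C_12 of them.
C_12 = C(24,12)/13 = 2704156/13 = 208012.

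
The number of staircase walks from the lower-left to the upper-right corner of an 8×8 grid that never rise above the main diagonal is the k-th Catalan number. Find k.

8

Sub-diagonal monotone paths from (0,0) to (8,8) biject with Dyck paths of semilength 8, giving C_8.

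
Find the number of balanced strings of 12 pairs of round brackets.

208012

With 12 pairs the number of balanced bracket strings is the Catalan number C_12.
C_12 = C(24,12)/13 = 2704156/13 = 208012.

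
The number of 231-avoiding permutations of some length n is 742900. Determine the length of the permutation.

Permutations of [n] avoiding a fixed length-3 pattern are counted by C_n, and C_13 = 742900.

13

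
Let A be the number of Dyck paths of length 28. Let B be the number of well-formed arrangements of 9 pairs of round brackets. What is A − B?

2669578

A Dyck path with 14 up-steps and 14 down-steps has semilength 14, so there are C_14 of them. So A = C_14 = 2674440.
Balanced strings of n pairs of brackets are counted by C_n; here n = 9. So B = C_9 = 4862.
A − B = 2674440 − 4862 = 2669578.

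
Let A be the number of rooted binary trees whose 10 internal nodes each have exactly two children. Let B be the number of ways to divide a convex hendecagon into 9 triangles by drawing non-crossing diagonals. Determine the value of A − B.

11934

The number of full binary trees on 10 internal nodes is the Catalan number C_10. So A = C_10 = 16796.
A convex 11-gon is triangulated into 9 triangles, and the number of such triangulations is the Catalan number C_{11−2} = C_9. So B = C_9 = 4862.
A − B = 16796 − 4862 = 11934.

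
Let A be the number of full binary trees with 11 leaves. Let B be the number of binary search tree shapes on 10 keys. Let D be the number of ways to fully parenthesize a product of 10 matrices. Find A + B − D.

Full binary trees with 11 leaves have 11−1 = 10 internal nodes, so there are C_10 of them. So A = C_10 = 16796.
Binary trees (left/right distinguished) on n nodes are counted by C_n; here n = 10. So B = C_10 = 16796.
Parenthesizations of m factors correspond to full binary trees with m leaves, counted by C_{m−1}; m = 10 gives C_9. So D = C_9 = 4862.
A + B − D = 16796 + 16796 − 4862 = 28730.

28730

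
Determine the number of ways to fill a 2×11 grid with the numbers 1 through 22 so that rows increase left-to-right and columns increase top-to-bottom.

By the hook-length formula (or a Dyck-path bijection), SYT of shape 2×11 number C_11.
C_11 = 58786.

58786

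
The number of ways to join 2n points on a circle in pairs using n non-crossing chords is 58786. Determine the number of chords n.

11

Non-crossing pairings of 2n points on a circle are counted by C_n; 58786 = C_11.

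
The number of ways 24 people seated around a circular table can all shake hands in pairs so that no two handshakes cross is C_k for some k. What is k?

With 24 = 2·12 people, non-crossing handshake pairings are non-crossing perfect matchings on a circle, counted by C_12.

12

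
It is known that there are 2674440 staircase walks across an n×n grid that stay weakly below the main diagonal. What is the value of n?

Such diagonal-avoiding paths in an n×n grid are counted by C_n; 2674440 = C_14.

14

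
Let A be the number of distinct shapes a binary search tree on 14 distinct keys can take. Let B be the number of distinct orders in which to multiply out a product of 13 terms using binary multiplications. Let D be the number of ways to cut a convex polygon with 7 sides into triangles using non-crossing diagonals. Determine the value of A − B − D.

Binary trees (left/right distinguished) on n nodes are counted by C_n; here n = 14. So A = C_14 = 2674440.
Ways to associate a product of 13 factors correspond to binary trees on 13 leaves, so the count is C_12. So B = C_12 = 208012.
The number of triangulations of a 7-gon is the Catalan number C_5 (index = sides − 2). So D = C_5 = 42.
A − B − D = 2674440 − 208012 − 42 = 2466386.

2466386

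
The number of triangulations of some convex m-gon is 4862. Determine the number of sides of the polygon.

11

Triangulations of a convex m-gon are counted by C_{m−2}. Since C_9 = 4862, the index is 9.
So m − 2 = 9, giving m = 11 sides.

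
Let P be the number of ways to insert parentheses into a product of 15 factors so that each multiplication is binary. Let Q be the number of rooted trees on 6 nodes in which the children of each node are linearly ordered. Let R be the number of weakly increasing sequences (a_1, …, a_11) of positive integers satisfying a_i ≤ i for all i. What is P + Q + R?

Parenthesizations of m factors correspond to full binary trees with m leaves, counted by C_{m−1}; m = 15 gives C_14. So P = C_14 = 2674440.
Rooted ordered (plane) trees on m nodes have m−1 edges and are counted by C_{m−1}; m = 6 gives C_5. So Q = C_5 = 42.
Weakly increasing sequences with a_i ≤ i biject with Dyck paths of semilength 11, so there are C_11. So R = C_11 = 58786.
P + Q + R = 2674440 + 42 + 58786 = 2733268.

2733268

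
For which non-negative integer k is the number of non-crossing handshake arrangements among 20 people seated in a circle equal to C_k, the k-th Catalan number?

Non-crossing handshake pairings of 2n people are counted by C_n; 20 people gives n = 10.

10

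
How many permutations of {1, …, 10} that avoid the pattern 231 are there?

For any fixed pattern of length 3, the pattern-avoiding permutations of [10] number C_10.
C_10 = C(20,10)/11 = 184756/11 = 16796.

16796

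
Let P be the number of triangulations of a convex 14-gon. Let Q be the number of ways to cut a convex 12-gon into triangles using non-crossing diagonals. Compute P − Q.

191216

The number of triangulations of a 14-gon is the Catalan number C_12 (index = sides − 2). So P = C_12 = 208012.
The number of triangulations of a 12-gon is the Catalan number C_10 (index = sides − 2). So Q = C_10 = 16796.
P − Q = 208012 − 16796 = 191216.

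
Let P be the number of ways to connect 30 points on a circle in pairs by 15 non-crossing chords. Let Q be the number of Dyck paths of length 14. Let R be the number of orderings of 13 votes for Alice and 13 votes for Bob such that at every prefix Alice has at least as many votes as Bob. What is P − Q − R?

Pairing 30 circle points by 15 non-crossing chords gives C_15 matchings. So P = C_15 = 9694845.
A Dyck path with 7 up-steps and 7 down-steps has semilength 7, so there are C_7 of them. So Q = C_7 = 429.
Ballot sequences with n votes each where one side never trails are Dyck words, counted by C_n; here n = 13. So R = C_13 = 742900.
P − Q − R = 9694845 − 429 − 742900 = 8951516.

8951516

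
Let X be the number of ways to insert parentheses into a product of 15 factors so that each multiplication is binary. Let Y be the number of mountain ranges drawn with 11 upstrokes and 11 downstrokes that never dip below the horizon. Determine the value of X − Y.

2615654

Parenthesizations of m factors correspond to full binary trees with m leaves, counted by C_{m−1}; m = 15 gives C_14. So X = C_14 = 2674440.
Dyck paths of semilength n (length 2n) are counted by C_n; here n = 11. So Y = C_11 = 58786.
X − Y = 2674440 − 58786 = 2615654.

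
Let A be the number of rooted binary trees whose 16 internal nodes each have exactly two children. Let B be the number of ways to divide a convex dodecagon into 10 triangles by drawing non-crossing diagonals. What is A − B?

The number of full binary trees on 16 internal nodes is the Catalan number C_16. So A = C_16 = 35357670.
Triangulations of a convex m-gon are counted by C_{m−2}; with m = 12 this is C_10. So B = C_10 = 16796.
A − B = 35357670 − 16796 = 35340874.

35340874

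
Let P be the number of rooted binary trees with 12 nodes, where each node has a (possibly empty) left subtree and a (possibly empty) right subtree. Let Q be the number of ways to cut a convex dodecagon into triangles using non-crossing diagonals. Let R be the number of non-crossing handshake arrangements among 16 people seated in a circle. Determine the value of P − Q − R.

Rooted binary trees with 12 nodes (each child slot possibly empty) number C_12. So P = C_12 = 208012.
The number of triangulations of a 12-gon is the Catalan number C_10 (index = sides − 2). So Q = C_10 = 16796.
With 16 = 2·8 people, non-crossing handshake pairings are non-crossing perfect matchings on a circle, counted by C_8. So R = C_8 = 1430.
P − Q − R = 208012 − 16796 − 1430 = 189786.

189786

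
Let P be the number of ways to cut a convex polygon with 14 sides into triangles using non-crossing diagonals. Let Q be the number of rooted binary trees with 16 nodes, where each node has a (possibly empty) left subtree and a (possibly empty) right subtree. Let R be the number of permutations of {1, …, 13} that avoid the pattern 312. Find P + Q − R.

Triangulations of a convex m-gon are counted by C_{m−2}; with m = 14 this is C_12. So P = C_12 = 208012.
Rooted binary trees with 16 nodes (each child slot possibly empty) number C_16. So Q = C_16 = 35357670.
For any fixed pattern of length 3, the pattern-avoiding permutations of [13] number C_13. So R = C_13 = 742900.
P + Q − R = 208012 + 35357670 − 742900 = 34822782.

34822782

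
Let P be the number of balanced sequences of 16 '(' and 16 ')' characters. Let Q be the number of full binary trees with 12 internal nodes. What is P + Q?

35565682

With 16 pairs the number of balanced bracket strings is the Catalan number C_16. So P = C_16 = 35357670.
The number of full binary trees on 12 internal nodes is the Catalan number C_12. So Q = C_12 = 208012.
P + Q = 35357670 + 208012 = 35565682.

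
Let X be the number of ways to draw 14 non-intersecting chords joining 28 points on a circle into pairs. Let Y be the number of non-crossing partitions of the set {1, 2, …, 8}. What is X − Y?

Non-crossing perfect matchings of 2n points on a circle are counted by C_n; with 28 points, n = 14. So X = C_14 = 2674440.
Non-crossing partitions of an n-element set are counted by C_n; here n = 8. So Y = C_8 = 1430.
X − Y = 2674440 − 1430 = 2673010.

2673010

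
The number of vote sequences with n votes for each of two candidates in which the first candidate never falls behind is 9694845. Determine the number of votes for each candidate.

15

Such ballot sequences with n votes each are counted by C_n. The Catalan number equal to 9694845 is C_15.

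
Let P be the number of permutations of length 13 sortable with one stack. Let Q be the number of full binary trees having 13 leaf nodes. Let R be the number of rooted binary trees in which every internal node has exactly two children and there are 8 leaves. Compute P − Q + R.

By Knuth's characterisation, the stack-sortable permutations of length 13 are the 231-avoiders, numbering C_13. So P = C_13 = 742900.
Full binary trees with 13 leaves have 13−1 = 12 internal nodes, so there are C_12 of them. So Q = C_12 = 208012.
A full binary tree with L leaves has L−1 internal nodes and is counted by C_{L−1}; L = 8 gives C_7. So R = C_7 = 429.
P − Q + R = 742900 − 208012 + 429 = 535317.

535317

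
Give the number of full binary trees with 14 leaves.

A full binary tree with L leaves has L−1 internal nodes and is counted by C_{L−1}; L = 14 gives C_13.
C_13 = C_12 · 2(2·12+1)/(12+2) = 208012 · 50/14 = 742900.

742900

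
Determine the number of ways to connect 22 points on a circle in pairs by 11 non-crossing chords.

Non-crossing perfect matchings of 2n points on a circle are counted by C_n; with 22 points, n = 11.
C_11 = C_10 · 2(2·10+1)/(10+2) = 16796 · 42/12 = 58786.

58786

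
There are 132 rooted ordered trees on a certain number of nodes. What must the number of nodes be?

7

Rooted ordered trees on m nodes are counted by C_{m−1}. Since C_6 = 132, the index is 6.
So the index is 6, and the number of nodes is 6 + 1 = 7.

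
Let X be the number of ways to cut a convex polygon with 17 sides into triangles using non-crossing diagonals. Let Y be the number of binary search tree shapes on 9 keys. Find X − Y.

A convex 17-gon is triangulated into 15 triangles, and the number of such triangulations is the Catalan number C_{17−2} = C_15. So X = C_15 = 9694845.
Binary trees (left/right distinguished) on n nodes are counted by C_n; here n = 9. So Y = C_9 = 4862.
X − Y = 9694845 − 4862 = 9689983.

9689983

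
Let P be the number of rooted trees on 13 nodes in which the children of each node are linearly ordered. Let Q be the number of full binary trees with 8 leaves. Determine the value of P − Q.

207583

A rooted plane tree on 13 nodes has 12 edges, and such trees are counted by C_12. So P = C_12 = 208012.
Full binary trees with 8 leaves have 8−1 = 7 internal nodes, so there are C_7 of them. So Q = C_7 = 429.
P − Q = 208012 − 429 = 207583.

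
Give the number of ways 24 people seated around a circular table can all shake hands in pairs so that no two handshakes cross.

With 24 = 2·12 people, non-crossing handshake pairings are non-crossing perfect matchings on a circle, counted by C_12.
C_12 = C(24,12)/13 = 2704156/13 = 208012.

208012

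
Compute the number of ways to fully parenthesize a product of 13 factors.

208012

Ways to associate a product of 13 factors correspond to binary trees on 13 leaves, so the count is C_12.
C_12 = C_11 · 2(2·11+1)/(11+2) = 58786 · 46/13 = 208012.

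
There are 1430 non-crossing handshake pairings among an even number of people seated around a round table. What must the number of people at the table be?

16

Non-crossing handshake pairings of 2n people are counted by C_n; 1430 = C_8.
So n = 8, and there are 2n = 16 people.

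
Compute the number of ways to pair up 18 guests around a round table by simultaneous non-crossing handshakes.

With 18 = 2·9 people, non-crossing handshake pairings are non-crossing perfect matchings on a circle, counted by C_9.
C_9 = C(18,9)/10 = 48620/10 = 4862.

4862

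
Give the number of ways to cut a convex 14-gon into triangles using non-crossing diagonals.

The number of triangulations of a 14-gon is the Catalan number C_12 (index = sides − 2).
C_12 = C(24,12)/13 = 2704156/13 = 208012.

208012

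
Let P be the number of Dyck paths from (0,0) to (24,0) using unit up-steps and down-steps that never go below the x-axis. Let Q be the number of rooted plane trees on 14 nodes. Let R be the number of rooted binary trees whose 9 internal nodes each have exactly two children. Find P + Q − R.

946050

Paths of 12 up- and 12 down-steps that never dip below the axis are Dyck paths; their count is C_12. So P = C_12 = 208012.
Rooted ordered (plane) trees on m nodes have m−1 edges and are counted by C_{m−1}; m = 14 gives C_13. So Q = C_13 = 742900.
Full binary trees with n internal nodes are counted by C_n; here n = 9. So R = C_9 = 4862.
P + Q − R = 208012 + 742900 − 4862 = 946050.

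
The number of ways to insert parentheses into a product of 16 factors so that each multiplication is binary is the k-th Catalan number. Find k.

Ways to associate a product of 16 factors correspond to binary trees on 16 leaves, so the count is C_15.

15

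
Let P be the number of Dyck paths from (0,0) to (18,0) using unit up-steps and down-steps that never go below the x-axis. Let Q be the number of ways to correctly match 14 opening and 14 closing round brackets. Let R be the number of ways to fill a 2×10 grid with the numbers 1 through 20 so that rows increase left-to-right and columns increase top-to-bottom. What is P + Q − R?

2662506

Dyck paths of semilength n (length 2n) are counted by C_n; here n = 9. So P = C_9 = 4862.
Balanced strings of n pairs of brackets are counted by C_n; here n = 14. So Q = C_14 = 2674440.
Standard Young tableaux of shape 2×n are counted by C_n; here n = 10. So R = C_10 = 16796.
P + Q − R = 4862 + 2674440 − 16796 = 2662506.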